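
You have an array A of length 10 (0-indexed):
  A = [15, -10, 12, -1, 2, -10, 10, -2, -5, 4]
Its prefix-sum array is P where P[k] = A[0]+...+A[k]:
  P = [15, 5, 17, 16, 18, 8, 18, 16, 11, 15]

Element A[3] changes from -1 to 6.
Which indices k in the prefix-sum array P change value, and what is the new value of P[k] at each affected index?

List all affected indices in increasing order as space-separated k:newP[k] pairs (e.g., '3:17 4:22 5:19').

P[k] = A[0] + ... + A[k]
P[k] includes A[3] iff k >= 3
Affected indices: 3, 4, ..., 9; delta = 7
  P[3]: 16 + 7 = 23
  P[4]: 18 + 7 = 25
  P[5]: 8 + 7 = 15
  P[6]: 18 + 7 = 25
  P[7]: 16 + 7 = 23
  P[8]: 11 + 7 = 18
  P[9]: 15 + 7 = 22

Answer: 3:23 4:25 5:15 6:25 7:23 8:18 9:22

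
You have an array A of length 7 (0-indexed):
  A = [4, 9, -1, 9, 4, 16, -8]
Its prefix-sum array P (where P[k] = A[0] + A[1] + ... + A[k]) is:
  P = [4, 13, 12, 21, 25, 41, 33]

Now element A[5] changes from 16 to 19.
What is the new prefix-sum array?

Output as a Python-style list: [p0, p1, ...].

Answer: [4, 13, 12, 21, 25, 44, 36]

Derivation:
Change: A[5] 16 -> 19, delta = 3
P[k] for k < 5: unchanged (A[5] not included)
P[k] for k >= 5: shift by delta = 3
  P[0] = 4 + 0 = 4
  P[1] = 13 + 0 = 13
  P[2] = 12 + 0 = 12
  P[3] = 21 + 0 = 21
  P[4] = 25 + 0 = 25
  P[5] = 41 + 3 = 44
  P[6] = 33 + 3 = 36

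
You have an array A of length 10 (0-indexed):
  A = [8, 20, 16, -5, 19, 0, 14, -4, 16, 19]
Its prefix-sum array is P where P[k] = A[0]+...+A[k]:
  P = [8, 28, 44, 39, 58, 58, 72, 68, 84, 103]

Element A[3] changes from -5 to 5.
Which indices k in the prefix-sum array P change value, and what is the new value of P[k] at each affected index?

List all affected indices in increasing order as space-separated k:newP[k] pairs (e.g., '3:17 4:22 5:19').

P[k] = A[0] + ... + A[k]
P[k] includes A[3] iff k >= 3
Affected indices: 3, 4, ..., 9; delta = 10
  P[3]: 39 + 10 = 49
  P[4]: 58 + 10 = 68
  P[5]: 58 + 10 = 68
  P[6]: 72 + 10 = 82
  P[7]: 68 + 10 = 78
  P[8]: 84 + 10 = 94
  P[9]: 103 + 10 = 113

Answer: 3:49 4:68 5:68 6:82 7:78 8:94 9:113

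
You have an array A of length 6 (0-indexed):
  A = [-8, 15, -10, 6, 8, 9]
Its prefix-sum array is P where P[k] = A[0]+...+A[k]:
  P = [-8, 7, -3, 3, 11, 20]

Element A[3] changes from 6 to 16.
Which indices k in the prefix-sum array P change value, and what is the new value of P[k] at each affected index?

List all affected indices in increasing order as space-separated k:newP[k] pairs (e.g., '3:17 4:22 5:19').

Answer: 3:13 4:21 5:30

Derivation:
P[k] = A[0] + ... + A[k]
P[k] includes A[3] iff k >= 3
Affected indices: 3, 4, ..., 5; delta = 10
  P[3]: 3 + 10 = 13
  P[4]: 11 + 10 = 21
  P[5]: 20 + 10 = 30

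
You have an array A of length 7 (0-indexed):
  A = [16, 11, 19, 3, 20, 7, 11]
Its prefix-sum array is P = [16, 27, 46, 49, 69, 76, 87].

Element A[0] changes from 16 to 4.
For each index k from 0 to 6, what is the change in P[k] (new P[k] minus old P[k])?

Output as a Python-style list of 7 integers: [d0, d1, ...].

Answer: [-12, -12, -12, -12, -12, -12, -12]

Derivation:
Element change: A[0] 16 -> 4, delta = -12
For k < 0: P[k] unchanged, delta_P[k] = 0
For k >= 0: P[k] shifts by exactly -12
Delta array: [-12, -12, -12, -12, -12, -12, -12]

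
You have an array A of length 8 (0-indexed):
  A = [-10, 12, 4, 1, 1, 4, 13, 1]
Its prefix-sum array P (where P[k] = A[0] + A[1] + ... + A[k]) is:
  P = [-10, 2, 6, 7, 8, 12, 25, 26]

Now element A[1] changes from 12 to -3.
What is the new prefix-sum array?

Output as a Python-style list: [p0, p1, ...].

Answer: [-10, -13, -9, -8, -7, -3, 10, 11]

Derivation:
Change: A[1] 12 -> -3, delta = -15
P[k] for k < 1: unchanged (A[1] not included)
P[k] for k >= 1: shift by delta = -15
  P[0] = -10 + 0 = -10
  P[1] = 2 + -15 = -13
  P[2] = 6 + -15 = -9
  P[3] = 7 + -15 = -8
  P[4] = 8 + -15 = -7
  P[5] = 12 + -15 = -3
  P[6] = 25 + -15 = 10
  P[7] = 26 + -15 = 11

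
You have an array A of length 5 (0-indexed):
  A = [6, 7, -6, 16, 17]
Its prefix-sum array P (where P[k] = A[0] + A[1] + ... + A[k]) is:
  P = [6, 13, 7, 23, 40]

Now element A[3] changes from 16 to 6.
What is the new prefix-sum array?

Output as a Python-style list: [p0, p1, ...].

Answer: [6, 13, 7, 13, 30]

Derivation:
Change: A[3] 16 -> 6, delta = -10
P[k] for k < 3: unchanged (A[3] not included)
P[k] for k >= 3: shift by delta = -10
  P[0] = 6 + 0 = 6
  P[1] = 13 + 0 = 13
  P[2] = 7 + 0 = 7
  P[3] = 23 + -10 = 13
  P[4] = 40 + -10 = 30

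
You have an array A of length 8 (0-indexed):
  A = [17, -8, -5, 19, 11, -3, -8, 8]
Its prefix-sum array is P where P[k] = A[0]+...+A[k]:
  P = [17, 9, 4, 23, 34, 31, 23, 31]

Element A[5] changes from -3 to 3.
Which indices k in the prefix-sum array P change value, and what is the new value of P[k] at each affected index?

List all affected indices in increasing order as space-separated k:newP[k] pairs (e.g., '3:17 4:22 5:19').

P[k] = A[0] + ... + A[k]
P[k] includes A[5] iff k >= 5
Affected indices: 5, 6, ..., 7; delta = 6
  P[5]: 31 + 6 = 37
  P[6]: 23 + 6 = 29
  P[7]: 31 + 6 = 37

Answer: 5:37 6:29 7:37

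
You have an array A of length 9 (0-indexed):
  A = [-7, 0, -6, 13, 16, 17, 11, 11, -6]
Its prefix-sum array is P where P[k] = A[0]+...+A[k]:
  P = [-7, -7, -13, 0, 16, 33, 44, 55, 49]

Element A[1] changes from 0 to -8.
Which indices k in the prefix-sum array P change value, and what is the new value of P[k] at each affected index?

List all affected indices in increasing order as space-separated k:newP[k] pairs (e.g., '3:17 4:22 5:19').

P[k] = A[0] + ... + A[k]
P[k] includes A[1] iff k >= 1
Affected indices: 1, 2, ..., 8; delta = -8
  P[1]: -7 + -8 = -15
  P[2]: -13 + -8 = -21
  P[3]: 0 + -8 = -8
  P[4]: 16 + -8 = 8
  P[5]: 33 + -8 = 25
  P[6]: 44 + -8 = 36
  P[7]: 55 + -8 = 47
  P[8]: 49 + -8 = 41

Answer: 1:-15 2:-21 3:-8 4:8 5:25 6:36 7:47 8:41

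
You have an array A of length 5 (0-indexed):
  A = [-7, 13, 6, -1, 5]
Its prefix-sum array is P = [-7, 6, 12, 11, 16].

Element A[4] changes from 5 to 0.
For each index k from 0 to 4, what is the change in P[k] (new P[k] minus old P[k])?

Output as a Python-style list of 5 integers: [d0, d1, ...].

Element change: A[4] 5 -> 0, delta = -5
For k < 4: P[k] unchanged, delta_P[k] = 0
For k >= 4: P[k] shifts by exactly -5
Delta array: [0, 0, 0, 0, -5]

Answer: [0, 0, 0, 0, -5]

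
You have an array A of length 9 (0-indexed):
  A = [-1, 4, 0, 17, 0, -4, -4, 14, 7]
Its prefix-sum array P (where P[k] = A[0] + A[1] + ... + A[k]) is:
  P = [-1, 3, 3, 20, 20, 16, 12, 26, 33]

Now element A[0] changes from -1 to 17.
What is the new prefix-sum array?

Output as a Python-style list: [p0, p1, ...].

Answer: [17, 21, 21, 38, 38, 34, 30, 44, 51]

Derivation:
Change: A[0] -1 -> 17, delta = 18
P[k] for k < 0: unchanged (A[0] not included)
P[k] for k >= 0: shift by delta = 18
  P[0] = -1 + 18 = 17
  P[1] = 3 + 18 = 21
  P[2] = 3 + 18 = 21
  P[3] = 20 + 18 = 38
  P[4] = 20 + 18 = 38
  P[5] = 16 + 18 = 34
  P[6] = 12 + 18 = 30
  P[7] = 26 + 18 = 44
  P[8] = 33 + 18 = 51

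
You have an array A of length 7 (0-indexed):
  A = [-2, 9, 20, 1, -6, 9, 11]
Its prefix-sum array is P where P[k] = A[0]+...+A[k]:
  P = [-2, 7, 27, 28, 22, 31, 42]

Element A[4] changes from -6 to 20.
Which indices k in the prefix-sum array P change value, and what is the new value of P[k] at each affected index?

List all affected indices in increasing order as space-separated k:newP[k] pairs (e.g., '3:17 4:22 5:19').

P[k] = A[0] + ... + A[k]
P[k] includes A[4] iff k >= 4
Affected indices: 4, 5, ..., 6; delta = 26
  P[4]: 22 + 26 = 48
  P[5]: 31 + 26 = 57
  P[6]: 42 + 26 = 68

Answer: 4:48 5:57 6:68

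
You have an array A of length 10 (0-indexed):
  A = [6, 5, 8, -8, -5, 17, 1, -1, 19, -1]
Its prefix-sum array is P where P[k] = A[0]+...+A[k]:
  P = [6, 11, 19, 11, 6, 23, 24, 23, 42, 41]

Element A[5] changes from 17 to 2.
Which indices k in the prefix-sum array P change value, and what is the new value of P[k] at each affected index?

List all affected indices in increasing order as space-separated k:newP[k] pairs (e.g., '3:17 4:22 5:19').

Answer: 5:8 6:9 7:8 8:27 9:26

Derivation:
P[k] = A[0] + ... + A[k]
P[k] includes A[5] iff k >= 5
Affected indices: 5, 6, ..., 9; delta = -15
  P[5]: 23 + -15 = 8
  P[6]: 24 + -15 = 9
  P[7]: 23 + -15 = 8
  P[8]: 42 + -15 = 27
  P[9]: 41 + -15 = 26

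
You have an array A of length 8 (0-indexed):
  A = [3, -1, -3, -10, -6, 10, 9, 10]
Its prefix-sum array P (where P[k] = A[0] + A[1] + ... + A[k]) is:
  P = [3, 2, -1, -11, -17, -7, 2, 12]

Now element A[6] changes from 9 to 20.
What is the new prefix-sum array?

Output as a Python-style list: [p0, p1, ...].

Answer: [3, 2, -1, -11, -17, -7, 13, 23]

Derivation:
Change: A[6] 9 -> 20, delta = 11
P[k] for k < 6: unchanged (A[6] not included)
P[k] for k >= 6: shift by delta = 11
  P[0] = 3 + 0 = 3
  P[1] = 2 + 0 = 2
  P[2] = -1 + 0 = -1
  P[3] = -11 + 0 = -11
  P[4] = -17 + 0 = -17
  P[5] = -7 + 0 = -7
  P[6] = 2 + 11 = 13
  P[7] = 12 + 11 = 23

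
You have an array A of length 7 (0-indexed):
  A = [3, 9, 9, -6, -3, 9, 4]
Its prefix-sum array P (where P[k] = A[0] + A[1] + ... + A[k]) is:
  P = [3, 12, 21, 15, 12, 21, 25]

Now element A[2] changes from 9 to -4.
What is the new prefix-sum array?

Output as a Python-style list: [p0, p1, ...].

Answer: [3, 12, 8, 2, -1, 8, 12]

Derivation:
Change: A[2] 9 -> -4, delta = -13
P[k] for k < 2: unchanged (A[2] not included)
P[k] for k >= 2: shift by delta = -13
  P[0] = 3 + 0 = 3
  P[1] = 12 + 0 = 12
  P[2] = 21 + -13 = 8
  P[3] = 15 + -13 = 2
  P[4] = 12 + -13 = -1
  P[5] = 21 + -13 = 8
  P[6] = 25 + -13 = 12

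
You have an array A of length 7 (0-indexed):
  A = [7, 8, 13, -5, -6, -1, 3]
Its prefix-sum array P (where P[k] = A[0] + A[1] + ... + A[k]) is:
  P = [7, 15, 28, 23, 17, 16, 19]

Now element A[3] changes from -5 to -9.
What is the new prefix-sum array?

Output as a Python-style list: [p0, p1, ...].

Change: A[3] -5 -> -9, delta = -4
P[k] for k < 3: unchanged (A[3] not included)
P[k] for k >= 3: shift by delta = -4
  P[0] = 7 + 0 = 7
  P[1] = 15 + 0 = 15
  P[2] = 28 + 0 = 28
  P[3] = 23 + -4 = 19
  P[4] = 17 + -4 = 13
  P[5] = 16 + -4 = 12
  P[6] = 19 + -4 = 15

Answer: [7, 15, 28, 19, 13, 12, 15]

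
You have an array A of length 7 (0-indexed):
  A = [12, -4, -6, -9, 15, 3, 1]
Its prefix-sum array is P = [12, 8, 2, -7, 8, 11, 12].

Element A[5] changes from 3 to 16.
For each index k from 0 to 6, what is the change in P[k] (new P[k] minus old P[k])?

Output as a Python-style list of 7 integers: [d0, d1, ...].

Answer: [0, 0, 0, 0, 0, 13, 13]

Derivation:
Element change: A[5] 3 -> 16, delta = 13
For k < 5: P[k] unchanged, delta_P[k] = 0
For k >= 5: P[k] shifts by exactly 13
Delta array: [0, 0, 0, 0, 0, 13, 13]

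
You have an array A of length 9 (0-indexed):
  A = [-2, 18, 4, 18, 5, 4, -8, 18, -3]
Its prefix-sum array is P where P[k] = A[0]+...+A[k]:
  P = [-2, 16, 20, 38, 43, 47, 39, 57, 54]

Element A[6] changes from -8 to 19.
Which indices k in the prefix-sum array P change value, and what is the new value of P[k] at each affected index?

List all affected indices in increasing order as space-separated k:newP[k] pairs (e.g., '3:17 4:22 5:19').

Answer: 6:66 7:84 8:81

Derivation:
P[k] = A[0] + ... + A[k]
P[k] includes A[6] iff k >= 6
Affected indices: 6, 7, ..., 8; delta = 27
  P[6]: 39 + 27 = 66
  P[7]: 57 + 27 = 84
  P[8]: 54 + 27 = 81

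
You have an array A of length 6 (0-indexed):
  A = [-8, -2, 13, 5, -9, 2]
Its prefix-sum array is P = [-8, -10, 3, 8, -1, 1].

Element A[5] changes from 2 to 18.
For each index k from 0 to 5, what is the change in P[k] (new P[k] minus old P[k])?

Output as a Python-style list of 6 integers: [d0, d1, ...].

Answer: [0, 0, 0, 0, 0, 16]

Derivation:
Element change: A[5] 2 -> 18, delta = 16
For k < 5: P[k] unchanged, delta_P[k] = 0
For k >= 5: P[k] shifts by exactly 16
Delta array: [0, 0, 0, 0, 0, 16]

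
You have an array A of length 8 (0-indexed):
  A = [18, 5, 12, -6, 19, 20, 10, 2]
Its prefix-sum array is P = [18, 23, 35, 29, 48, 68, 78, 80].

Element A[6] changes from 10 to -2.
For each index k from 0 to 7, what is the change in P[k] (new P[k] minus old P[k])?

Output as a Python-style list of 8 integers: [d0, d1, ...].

Element change: A[6] 10 -> -2, delta = -12
For k < 6: P[k] unchanged, delta_P[k] = 0
For k >= 6: P[k] shifts by exactly -12
Delta array: [0, 0, 0, 0, 0, 0, -12, -12]

Answer: [0, 0, 0, 0, 0, 0, -12, -12]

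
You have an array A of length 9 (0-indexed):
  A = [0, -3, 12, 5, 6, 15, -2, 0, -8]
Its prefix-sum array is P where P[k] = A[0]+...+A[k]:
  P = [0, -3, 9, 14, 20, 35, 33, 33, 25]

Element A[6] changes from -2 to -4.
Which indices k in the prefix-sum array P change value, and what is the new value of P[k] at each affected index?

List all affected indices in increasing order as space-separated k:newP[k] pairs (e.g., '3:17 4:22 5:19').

Answer: 6:31 7:31 8:23

Derivation:
P[k] = A[0] + ... + A[k]
P[k] includes A[6] iff k >= 6
Affected indices: 6, 7, ..., 8; delta = -2
  P[6]: 33 + -2 = 31
  P[7]: 33 + -2 = 31
  P[8]: 25 + -2 = 23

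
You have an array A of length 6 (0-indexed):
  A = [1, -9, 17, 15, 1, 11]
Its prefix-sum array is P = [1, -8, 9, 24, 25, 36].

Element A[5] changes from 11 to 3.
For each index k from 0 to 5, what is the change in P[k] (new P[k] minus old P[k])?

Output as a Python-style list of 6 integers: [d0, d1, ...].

Element change: A[5] 11 -> 3, delta = -8
For k < 5: P[k] unchanged, delta_P[k] = 0
For k >= 5: P[k] shifts by exactly -8
Delta array: [0, 0, 0, 0, 0, -8]

Answer: [0, 0, 0, 0, 0, -8]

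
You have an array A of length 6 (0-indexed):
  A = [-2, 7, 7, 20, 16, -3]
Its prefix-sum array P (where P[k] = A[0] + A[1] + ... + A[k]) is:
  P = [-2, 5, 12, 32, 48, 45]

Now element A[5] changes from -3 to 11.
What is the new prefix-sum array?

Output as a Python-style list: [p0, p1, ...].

Change: A[5] -3 -> 11, delta = 14
P[k] for k < 5: unchanged (A[5] not included)
P[k] for k >= 5: shift by delta = 14
  P[0] = -2 + 0 = -2
  P[1] = 5 + 0 = 5
  P[2] = 12 + 0 = 12
  P[3] = 32 + 0 = 32
  P[4] = 48 + 0 = 48
  P[5] = 45 + 14 = 59

Answer: [-2, 5, 12, 32, 48, 59]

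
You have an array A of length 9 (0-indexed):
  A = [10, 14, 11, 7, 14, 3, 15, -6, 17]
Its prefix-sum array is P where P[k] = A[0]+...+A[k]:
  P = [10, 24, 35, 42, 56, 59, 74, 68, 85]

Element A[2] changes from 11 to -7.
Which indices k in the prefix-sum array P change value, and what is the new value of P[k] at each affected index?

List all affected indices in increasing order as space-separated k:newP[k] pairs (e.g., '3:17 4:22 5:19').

P[k] = A[0] + ... + A[k]
P[k] includes A[2] iff k >= 2
Affected indices: 2, 3, ..., 8; delta = -18
  P[2]: 35 + -18 = 17
  P[3]: 42 + -18 = 24
  P[4]: 56 + -18 = 38
  P[5]: 59 + -18 = 41
  P[6]: 74 + -18 = 56
  P[7]: 68 + -18 = 50
  P[8]: 85 + -18 = 67

Answer: 2:17 3:24 4:38 5:41 6:56 7:50 8:67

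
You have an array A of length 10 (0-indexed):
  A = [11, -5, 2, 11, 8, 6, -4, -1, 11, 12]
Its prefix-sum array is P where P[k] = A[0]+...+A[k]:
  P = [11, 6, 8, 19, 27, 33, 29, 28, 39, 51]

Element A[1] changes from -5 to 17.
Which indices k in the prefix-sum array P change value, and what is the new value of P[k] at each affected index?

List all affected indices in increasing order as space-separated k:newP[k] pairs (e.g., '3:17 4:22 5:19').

P[k] = A[0] + ... + A[k]
P[k] includes A[1] iff k >= 1
Affected indices: 1, 2, ..., 9; delta = 22
  P[1]: 6 + 22 = 28
  P[2]: 8 + 22 = 30
  P[3]: 19 + 22 = 41
  P[4]: 27 + 22 = 49
  P[5]: 33 + 22 = 55
  P[6]: 29 + 22 = 51
  P[7]: 28 + 22 = 50
  P[8]: 39 + 22 = 61
  P[9]: 51 + 22 = 73

Answer: 1:28 2:30 3:41 4:49 5:55 6:51 7:50 8:61 9:73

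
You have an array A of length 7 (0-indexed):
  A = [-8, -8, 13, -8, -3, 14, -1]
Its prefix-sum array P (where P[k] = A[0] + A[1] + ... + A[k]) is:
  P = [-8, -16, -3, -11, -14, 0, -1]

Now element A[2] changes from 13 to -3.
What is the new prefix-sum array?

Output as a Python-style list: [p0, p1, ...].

Change: A[2] 13 -> -3, delta = -16
P[k] for k < 2: unchanged (A[2] not included)
P[k] for k >= 2: shift by delta = -16
  P[0] = -8 + 0 = -8
  P[1] = -16 + 0 = -16
  P[2] = -3 + -16 = -19
  P[3] = -11 + -16 = -27
  P[4] = -14 + -16 = -30
  P[5] = 0 + -16 = -16
  P[6] = -1 + -16 = -17

Answer: [-8, -16, -19, -27, -30, -16, -17]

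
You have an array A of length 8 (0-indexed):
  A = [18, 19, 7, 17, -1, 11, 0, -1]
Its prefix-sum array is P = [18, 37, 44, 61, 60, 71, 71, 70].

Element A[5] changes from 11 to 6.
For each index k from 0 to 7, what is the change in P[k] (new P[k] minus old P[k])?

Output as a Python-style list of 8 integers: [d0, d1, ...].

Answer: [0, 0, 0, 0, 0, -5, -5, -5]

Derivation:
Element change: A[5] 11 -> 6, delta = -5
For k < 5: P[k] unchanged, delta_P[k] = 0
For k >= 5: P[k] shifts by exactly -5
Delta array: [0, 0, 0, 0, 0, -5, -5, -5]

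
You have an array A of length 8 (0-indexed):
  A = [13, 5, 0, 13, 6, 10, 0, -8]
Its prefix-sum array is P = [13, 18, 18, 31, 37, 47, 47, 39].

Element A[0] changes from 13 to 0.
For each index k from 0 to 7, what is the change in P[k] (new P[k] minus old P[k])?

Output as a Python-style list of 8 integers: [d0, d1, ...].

Element change: A[0] 13 -> 0, delta = -13
For k < 0: P[k] unchanged, delta_P[k] = 0
For k >= 0: P[k] shifts by exactly -13
Delta array: [-13, -13, -13, -13, -13, -13, -13, -13]

Answer: [-13, -13, -13, -13, -13, -13, -13, -13]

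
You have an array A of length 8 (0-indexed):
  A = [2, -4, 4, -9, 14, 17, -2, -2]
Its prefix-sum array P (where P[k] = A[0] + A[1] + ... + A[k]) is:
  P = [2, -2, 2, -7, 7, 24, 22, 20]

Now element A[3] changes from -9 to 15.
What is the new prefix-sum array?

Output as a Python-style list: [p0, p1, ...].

Change: A[3] -9 -> 15, delta = 24
P[k] for k < 3: unchanged (A[3] not included)
P[k] for k >= 3: shift by delta = 24
  P[0] = 2 + 0 = 2
  P[1] = -2 + 0 = -2
  P[2] = 2 + 0 = 2
  P[3] = -7 + 24 = 17
  P[4] = 7 + 24 = 31
  P[5] = 24 + 24 = 48
  P[6] = 22 + 24 = 46
  P[7] = 20 + 24 = 44

Answer: [2, -2, 2, 17, 31, 48, 46, 44]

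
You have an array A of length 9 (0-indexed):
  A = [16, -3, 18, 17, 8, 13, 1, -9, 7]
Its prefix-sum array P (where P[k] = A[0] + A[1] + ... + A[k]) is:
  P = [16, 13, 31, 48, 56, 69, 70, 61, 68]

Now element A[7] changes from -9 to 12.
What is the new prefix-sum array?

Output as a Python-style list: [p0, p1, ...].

Answer: [16, 13, 31, 48, 56, 69, 70, 82, 89]

Derivation:
Change: A[7] -9 -> 12, delta = 21
P[k] for k < 7: unchanged (A[7] not included)
P[k] for k >= 7: shift by delta = 21
  P[0] = 16 + 0 = 16
  P[1] = 13 + 0 = 13
  P[2] = 31 + 0 = 31
  P[3] = 48 + 0 = 48
  P[4] = 56 + 0 = 56
  P[5] = 69 + 0 = 69
  P[6] = 70 + 0 = 70
  P[7] = 61 + 21 = 82
  P[8] = 68 + 21 = 89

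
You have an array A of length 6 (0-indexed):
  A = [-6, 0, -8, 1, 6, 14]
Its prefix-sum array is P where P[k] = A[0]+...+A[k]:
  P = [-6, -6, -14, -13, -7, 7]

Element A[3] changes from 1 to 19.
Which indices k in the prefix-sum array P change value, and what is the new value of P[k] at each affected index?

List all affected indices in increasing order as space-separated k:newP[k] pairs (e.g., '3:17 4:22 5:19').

Answer: 3:5 4:11 5:25

Derivation:
P[k] = A[0] + ... + A[k]
P[k] includes A[3] iff k >= 3
Affected indices: 3, 4, ..., 5; delta = 18
  P[3]: -13 + 18 = 5
  P[4]: -7 + 18 = 11
  P[5]: 7 + 18 = 25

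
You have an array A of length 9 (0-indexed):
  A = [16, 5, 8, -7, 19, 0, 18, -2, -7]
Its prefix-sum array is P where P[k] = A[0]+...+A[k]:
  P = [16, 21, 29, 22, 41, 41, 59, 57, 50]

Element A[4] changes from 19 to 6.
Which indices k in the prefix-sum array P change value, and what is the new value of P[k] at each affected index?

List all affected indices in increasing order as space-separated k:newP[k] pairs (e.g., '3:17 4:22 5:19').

P[k] = A[0] + ... + A[k]
P[k] includes A[4] iff k >= 4
Affected indices: 4, 5, ..., 8; delta = -13
  P[4]: 41 + -13 = 28
  P[5]: 41 + -13 = 28
  P[6]: 59 + -13 = 46
  P[7]: 57 + -13 = 44
  P[8]: 50 + -13 = 37

Answer: 4:28 5:28 6:46 7:44 8:37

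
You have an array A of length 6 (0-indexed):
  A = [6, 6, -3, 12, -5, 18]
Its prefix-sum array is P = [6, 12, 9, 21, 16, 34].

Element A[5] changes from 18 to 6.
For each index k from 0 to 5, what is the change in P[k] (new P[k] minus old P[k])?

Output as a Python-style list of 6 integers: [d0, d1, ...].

Answer: [0, 0, 0, 0, 0, -12]

Derivation:
Element change: A[5] 18 -> 6, delta = -12
For k < 5: P[k] unchanged, delta_P[k] = 0
For k >= 5: P[k] shifts by exactly -12
Delta array: [0, 0, 0, 0, 0, -12]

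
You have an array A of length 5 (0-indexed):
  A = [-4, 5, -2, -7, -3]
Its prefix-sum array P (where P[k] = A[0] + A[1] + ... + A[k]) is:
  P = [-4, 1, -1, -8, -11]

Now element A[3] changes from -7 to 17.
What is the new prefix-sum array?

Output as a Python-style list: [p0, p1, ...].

Answer: [-4, 1, -1, 16, 13]

Derivation:
Change: A[3] -7 -> 17, delta = 24
P[k] for k < 3: unchanged (A[3] not included)
P[k] for k >= 3: shift by delta = 24
  P[0] = -4 + 0 = -4
  P[1] = 1 + 0 = 1
  P[2] = -1 + 0 = -1
  P[3] = -8 + 24 = 16
  P[4] = -11 + 24 = 13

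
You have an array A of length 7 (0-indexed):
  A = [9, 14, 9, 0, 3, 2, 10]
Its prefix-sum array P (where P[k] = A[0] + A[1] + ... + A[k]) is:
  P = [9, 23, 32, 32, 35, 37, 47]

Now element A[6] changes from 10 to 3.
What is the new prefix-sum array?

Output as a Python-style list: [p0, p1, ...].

Answer: [9, 23, 32, 32, 35, 37, 40]

Derivation:
Change: A[6] 10 -> 3, delta = -7
P[k] for k < 6: unchanged (A[6] not included)
P[k] for k >= 6: shift by delta = -7
  P[0] = 9 + 0 = 9
  P[1] = 23 + 0 = 23
  P[2] = 32 + 0 = 32
  P[3] = 32 + 0 = 32
  P[4] = 35 + 0 = 35
  P[5] = 37 + 0 = 37
  P[6] = 47 + -7 = 40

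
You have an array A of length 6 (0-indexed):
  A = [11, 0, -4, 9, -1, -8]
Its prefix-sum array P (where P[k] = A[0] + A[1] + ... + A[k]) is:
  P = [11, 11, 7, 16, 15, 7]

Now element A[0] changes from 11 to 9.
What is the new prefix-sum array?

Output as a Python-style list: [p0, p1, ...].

Change: A[0] 11 -> 9, delta = -2
P[k] for k < 0: unchanged (A[0] not included)
P[k] for k >= 0: shift by delta = -2
  P[0] = 11 + -2 = 9
  P[1] = 11 + -2 = 9
  P[2] = 7 + -2 = 5
  P[3] = 16 + -2 = 14
  P[4] = 15 + -2 = 13
  P[5] = 7 + -2 = 5

Answer: [9, 9, 5, 14, 13, 5]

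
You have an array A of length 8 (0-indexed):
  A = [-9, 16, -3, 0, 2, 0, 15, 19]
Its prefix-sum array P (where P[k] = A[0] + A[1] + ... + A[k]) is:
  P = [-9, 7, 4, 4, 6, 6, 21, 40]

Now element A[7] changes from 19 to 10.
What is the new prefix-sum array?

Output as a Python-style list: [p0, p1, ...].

Answer: [-9, 7, 4, 4, 6, 6, 21, 31]

Derivation:
Change: A[7] 19 -> 10, delta = -9
P[k] for k < 7: unchanged (A[7] not included)
P[k] for k >= 7: shift by delta = -9
  P[0] = -9 + 0 = -9
  P[1] = 7 + 0 = 7
  P[2] = 4 + 0 = 4
  P[3] = 4 + 0 = 4
  P[4] = 6 + 0 = 6
  P[5] = 6 + 0 = 6
  P[6] = 21 + 0 = 21
  P[7] = 40 + -9 = 31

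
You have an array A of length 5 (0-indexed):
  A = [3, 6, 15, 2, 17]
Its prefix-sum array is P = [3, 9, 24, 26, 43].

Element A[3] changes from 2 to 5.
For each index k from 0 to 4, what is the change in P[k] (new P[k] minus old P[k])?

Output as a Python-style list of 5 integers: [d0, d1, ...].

Element change: A[3] 2 -> 5, delta = 3
For k < 3: P[k] unchanged, delta_P[k] = 0
For k >= 3: P[k] shifts by exactly 3
Delta array: [0, 0, 0, 3, 3]

Answer: [0, 0, 0, 3, 3]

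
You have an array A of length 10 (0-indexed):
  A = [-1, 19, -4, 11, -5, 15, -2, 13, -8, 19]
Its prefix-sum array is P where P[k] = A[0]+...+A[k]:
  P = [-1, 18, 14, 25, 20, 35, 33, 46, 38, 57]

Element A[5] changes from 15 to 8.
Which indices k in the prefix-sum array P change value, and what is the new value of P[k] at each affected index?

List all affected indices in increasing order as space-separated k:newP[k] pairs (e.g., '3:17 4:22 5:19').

P[k] = A[0] + ... + A[k]
P[k] includes A[5] iff k >= 5
Affected indices: 5, 6, ..., 9; delta = -7
  P[5]: 35 + -7 = 28
  P[6]: 33 + -7 = 26
  P[7]: 46 + -7 = 39
  P[8]: 38 + -7 = 31
  P[9]: 57 + -7 = 50

Answer: 5:28 6:26 7:39 8:31 9:50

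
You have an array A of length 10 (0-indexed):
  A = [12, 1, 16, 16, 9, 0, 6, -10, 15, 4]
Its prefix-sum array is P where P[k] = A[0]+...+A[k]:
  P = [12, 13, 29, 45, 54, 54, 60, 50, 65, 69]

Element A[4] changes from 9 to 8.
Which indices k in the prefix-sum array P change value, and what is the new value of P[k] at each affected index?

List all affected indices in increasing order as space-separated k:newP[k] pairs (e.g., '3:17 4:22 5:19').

P[k] = A[0] + ... + A[k]
P[k] includes A[4] iff k >= 4
Affected indices: 4, 5, ..., 9; delta = -1
  P[4]: 54 + -1 = 53
  P[5]: 54 + -1 = 53
  P[6]: 60 + -1 = 59
  P[7]: 50 + -1 = 49
  P[8]: 65 + -1 = 64
  P[9]: 69 + -1 = 68

Answer: 4:53 5:53 6:59 7:49 8:64 9:68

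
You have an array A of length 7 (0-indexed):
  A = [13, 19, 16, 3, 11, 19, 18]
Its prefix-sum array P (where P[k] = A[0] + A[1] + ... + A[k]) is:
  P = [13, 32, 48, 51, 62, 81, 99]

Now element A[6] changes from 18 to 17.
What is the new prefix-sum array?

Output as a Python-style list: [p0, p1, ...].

Change: A[6] 18 -> 17, delta = -1
P[k] for k < 6: unchanged (A[6] not included)
P[k] for k >= 6: shift by delta = -1
  P[0] = 13 + 0 = 13
  P[1] = 32 + 0 = 32
  P[2] = 48 + 0 = 48
  P[3] = 51 + 0 = 51
  P[4] = 62 + 0 = 62
  P[5] = 81 + 0 = 81
  P[6] = 99 + -1 = 98

Answer: [13, 32, 48, 51, 62, 81, 98]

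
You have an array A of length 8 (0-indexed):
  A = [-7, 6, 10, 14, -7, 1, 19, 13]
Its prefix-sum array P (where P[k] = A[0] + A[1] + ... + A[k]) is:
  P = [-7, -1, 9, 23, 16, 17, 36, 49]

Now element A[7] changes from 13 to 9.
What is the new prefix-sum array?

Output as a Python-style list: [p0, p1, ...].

Answer: [-7, -1, 9, 23, 16, 17, 36, 45]

Derivation:
Change: A[7] 13 -> 9, delta = -4
P[k] for k < 7: unchanged (A[7] not included)
P[k] for k >= 7: shift by delta = -4
  P[0] = -7 + 0 = -7
  P[1] = -1 + 0 = -1
  P[2] = 9 + 0 = 9
  P[3] = 23 + 0 = 23
  P[4] = 16 + 0 = 16
  P[5] = 17 + 0 = 17
  P[6] = 36 + 0 = 36
  P[7] = 49 + -4 = 45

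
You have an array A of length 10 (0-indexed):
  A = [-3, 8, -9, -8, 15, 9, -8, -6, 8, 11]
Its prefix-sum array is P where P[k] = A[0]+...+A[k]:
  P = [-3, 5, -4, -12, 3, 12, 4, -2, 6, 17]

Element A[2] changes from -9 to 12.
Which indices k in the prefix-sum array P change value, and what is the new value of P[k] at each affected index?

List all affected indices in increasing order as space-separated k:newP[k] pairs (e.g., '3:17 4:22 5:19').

Answer: 2:17 3:9 4:24 5:33 6:25 7:19 8:27 9:38

Derivation:
P[k] = A[0] + ... + A[k]
P[k] includes A[2] iff k >= 2
Affected indices: 2, 3, ..., 9; delta = 21
  P[2]: -4 + 21 = 17
  P[3]: -12 + 21 = 9
  P[4]: 3 + 21 = 24
  P[5]: 12 + 21 = 33
  P[6]: 4 + 21 = 25
  P[7]: -2 + 21 = 19
  P[8]: 6 + 21 = 27
  P[9]: 17 + 21 = 38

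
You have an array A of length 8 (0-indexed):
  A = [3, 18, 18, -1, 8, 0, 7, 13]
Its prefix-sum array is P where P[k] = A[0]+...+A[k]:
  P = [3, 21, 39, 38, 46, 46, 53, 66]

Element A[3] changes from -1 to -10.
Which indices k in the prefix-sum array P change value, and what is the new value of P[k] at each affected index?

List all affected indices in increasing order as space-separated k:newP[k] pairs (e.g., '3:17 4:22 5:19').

Answer: 3:29 4:37 5:37 6:44 7:57

Derivation:
P[k] = A[0] + ... + A[k]
P[k] includes A[3] iff k >= 3
Affected indices: 3, 4, ..., 7; delta = -9
  P[3]: 38 + -9 = 29
  P[4]: 46 + -9 = 37
  P[5]: 46 + -9 = 37
  P[6]: 53 + -9 = 44
  P[7]: 66 + -9 = 57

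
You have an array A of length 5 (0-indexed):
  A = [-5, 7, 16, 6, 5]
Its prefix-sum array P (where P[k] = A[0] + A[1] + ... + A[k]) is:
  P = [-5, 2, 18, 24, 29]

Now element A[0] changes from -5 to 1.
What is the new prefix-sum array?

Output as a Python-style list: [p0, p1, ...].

Answer: [1, 8, 24, 30, 35]

Derivation:
Change: A[0] -5 -> 1, delta = 6
P[k] for k < 0: unchanged (A[0] not included)
P[k] for k >= 0: shift by delta = 6
  P[0] = -5 + 6 = 1
  P[1] = 2 + 6 = 8
  P[2] = 18 + 6 = 24
  P[3] = 24 + 6 = 30
  P[4] = 29 + 6 = 35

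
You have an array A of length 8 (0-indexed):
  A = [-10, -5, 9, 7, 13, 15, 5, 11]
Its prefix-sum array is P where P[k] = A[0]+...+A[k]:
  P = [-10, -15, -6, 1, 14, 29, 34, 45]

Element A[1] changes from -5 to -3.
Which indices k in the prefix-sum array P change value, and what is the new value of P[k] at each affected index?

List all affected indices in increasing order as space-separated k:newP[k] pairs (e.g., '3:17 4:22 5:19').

Answer: 1:-13 2:-4 3:3 4:16 5:31 6:36 7:47

Derivation:
P[k] = A[0] + ... + A[k]
P[k] includes A[1] iff k >= 1
Affected indices: 1, 2, ..., 7; delta = 2
  P[1]: -15 + 2 = -13
  P[2]: -6 + 2 = -4
  P[3]: 1 + 2 = 3
  P[4]: 14 + 2 = 16
  P[5]: 29 + 2 = 31
  P[6]: 34 + 2 = 36
  P[7]: 45 + 2 = 47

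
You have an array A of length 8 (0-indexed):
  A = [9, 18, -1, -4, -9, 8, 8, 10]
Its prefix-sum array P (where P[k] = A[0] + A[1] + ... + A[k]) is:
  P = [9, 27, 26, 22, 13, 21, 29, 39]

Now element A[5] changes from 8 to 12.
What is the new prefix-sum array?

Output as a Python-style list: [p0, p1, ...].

Change: A[5] 8 -> 12, delta = 4
P[k] for k < 5: unchanged (A[5] not included)
P[k] for k >= 5: shift by delta = 4
  P[0] = 9 + 0 = 9
  P[1] = 27 + 0 = 27
  P[2] = 26 + 0 = 26
  P[3] = 22 + 0 = 22
  P[4] = 13 + 0 = 13
  P[5] = 21 + 4 = 25
  P[6] = 29 + 4 = 33
  P[7] = 39 + 4 = 43

Answer: [9, 27, 26, 22, 13, 25, 33, 43]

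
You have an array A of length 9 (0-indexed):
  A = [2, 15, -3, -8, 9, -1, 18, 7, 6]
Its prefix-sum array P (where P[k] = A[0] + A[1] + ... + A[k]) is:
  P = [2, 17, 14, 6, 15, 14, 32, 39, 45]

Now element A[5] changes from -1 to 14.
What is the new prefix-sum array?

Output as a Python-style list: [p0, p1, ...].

Answer: [2, 17, 14, 6, 15, 29, 47, 54, 60]

Derivation:
Change: A[5] -1 -> 14, delta = 15
P[k] for k < 5: unchanged (A[5] not included)
P[k] for k >= 5: shift by delta = 15
  P[0] = 2 + 0 = 2
  P[1] = 17 + 0 = 17
  P[2] = 14 + 0 = 14
  P[3] = 6 + 0 = 6
  P[4] = 15 + 0 = 15
  P[5] = 14 + 15 = 29
  P[6] = 32 + 15 = 47
  P[7] = 39 + 15 = 54
  P[8] = 45 + 15 = 60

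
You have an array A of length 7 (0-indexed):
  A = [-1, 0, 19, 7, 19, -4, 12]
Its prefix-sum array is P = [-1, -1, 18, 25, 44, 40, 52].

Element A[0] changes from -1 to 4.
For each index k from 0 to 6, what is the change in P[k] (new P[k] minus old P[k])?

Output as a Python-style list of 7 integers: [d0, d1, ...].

Answer: [5, 5, 5, 5, 5, 5, 5]

Derivation:
Element change: A[0] -1 -> 4, delta = 5
For k < 0: P[k] unchanged, delta_P[k] = 0
For k >= 0: P[k] shifts by exactly 5
Delta array: [5, 5, 5, 5, 5, 5, 5]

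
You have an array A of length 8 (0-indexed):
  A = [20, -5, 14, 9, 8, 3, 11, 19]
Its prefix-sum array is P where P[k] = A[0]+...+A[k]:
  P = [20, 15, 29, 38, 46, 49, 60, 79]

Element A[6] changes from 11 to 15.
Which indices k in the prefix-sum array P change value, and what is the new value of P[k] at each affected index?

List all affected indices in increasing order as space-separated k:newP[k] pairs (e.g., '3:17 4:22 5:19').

Answer: 6:64 7:83

Derivation:
P[k] = A[0] + ... + A[k]
P[k] includes A[6] iff k >= 6
Affected indices: 6, 7, ..., 7; delta = 4
  P[6]: 60 + 4 = 64
  P[7]: 79 + 4 = 83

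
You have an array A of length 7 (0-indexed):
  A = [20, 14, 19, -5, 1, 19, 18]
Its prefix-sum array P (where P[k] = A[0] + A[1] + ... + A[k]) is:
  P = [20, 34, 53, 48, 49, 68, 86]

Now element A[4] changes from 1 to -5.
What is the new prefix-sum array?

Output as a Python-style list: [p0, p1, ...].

Change: A[4] 1 -> -5, delta = -6
P[k] for k < 4: unchanged (A[4] not included)
P[k] for k >= 4: shift by delta = -6
  P[0] = 20 + 0 = 20
  P[1] = 34 + 0 = 34
  P[2] = 53 + 0 = 53
  P[3] = 48 + 0 = 48
  P[4] = 49 + -6 = 43
  P[5] = 68 + -6 = 62
  P[6] = 86 + -6 = 80

Answer: [20, 34, 53, 48, 43, 62, 80]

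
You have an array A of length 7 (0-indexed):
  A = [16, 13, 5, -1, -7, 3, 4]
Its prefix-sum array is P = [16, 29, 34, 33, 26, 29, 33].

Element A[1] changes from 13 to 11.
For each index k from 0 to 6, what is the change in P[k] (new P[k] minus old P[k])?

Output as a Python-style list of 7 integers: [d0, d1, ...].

Element change: A[1] 13 -> 11, delta = -2
For k < 1: P[k] unchanged, delta_P[k] = 0
For k >= 1: P[k] shifts by exactly -2
Delta array: [0, -2, -2, -2, -2, -2, -2]

Answer: [0, -2, -2, -2, -2, -2, -2]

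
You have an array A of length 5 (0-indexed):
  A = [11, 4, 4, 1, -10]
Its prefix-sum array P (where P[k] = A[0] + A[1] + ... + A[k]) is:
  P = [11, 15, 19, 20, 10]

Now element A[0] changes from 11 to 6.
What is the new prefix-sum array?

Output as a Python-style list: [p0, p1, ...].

Answer: [6, 10, 14, 15, 5]

Derivation:
Change: A[0] 11 -> 6, delta = -5
P[k] for k < 0: unchanged (A[0] not included)
P[k] for k >= 0: shift by delta = -5
  P[0] = 11 + -5 = 6
  P[1] = 15 + -5 = 10
  P[2] = 19 + -5 = 14
  P[3] = 20 + -5 = 15
  P[4] = 10 + -5 = 5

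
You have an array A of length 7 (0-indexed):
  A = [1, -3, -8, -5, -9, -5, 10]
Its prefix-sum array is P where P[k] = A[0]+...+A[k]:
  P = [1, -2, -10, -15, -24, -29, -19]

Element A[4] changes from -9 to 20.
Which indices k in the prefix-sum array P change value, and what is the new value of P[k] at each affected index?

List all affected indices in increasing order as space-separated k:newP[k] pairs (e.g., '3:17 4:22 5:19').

Answer: 4:5 5:0 6:10

Derivation:
P[k] = A[0] + ... + A[k]
P[k] includes A[4] iff k >= 4
Affected indices: 4, 5, ..., 6; delta = 29
  P[4]: -24 + 29 = 5
  P[5]: -29 + 29 = 0
  P[6]: -19 + 29 = 10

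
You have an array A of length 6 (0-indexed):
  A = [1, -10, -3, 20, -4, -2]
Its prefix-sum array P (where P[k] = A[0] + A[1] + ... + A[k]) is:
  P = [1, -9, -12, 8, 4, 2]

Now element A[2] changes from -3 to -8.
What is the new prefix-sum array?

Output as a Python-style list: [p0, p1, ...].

Answer: [1, -9, -17, 3, -1, -3]

Derivation:
Change: A[2] -3 -> -8, delta = -5
P[k] for k < 2: unchanged (A[2] not included)
P[k] for k >= 2: shift by delta = -5
  P[0] = 1 + 0 = 1
  P[1] = -9 + 0 = -9
  P[2] = -12 + -5 = -17
  P[3] = 8 + -5 = 3
  P[4] = 4 + -5 = -1
  P[5] = 2 + -5 = -3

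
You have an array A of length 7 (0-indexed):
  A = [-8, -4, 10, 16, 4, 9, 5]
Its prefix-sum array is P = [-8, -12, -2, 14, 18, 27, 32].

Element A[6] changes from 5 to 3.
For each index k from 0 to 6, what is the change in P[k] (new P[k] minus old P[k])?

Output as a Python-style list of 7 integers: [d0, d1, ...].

Element change: A[6] 5 -> 3, delta = -2
For k < 6: P[k] unchanged, delta_P[k] = 0
For k >= 6: P[k] shifts by exactly -2
Delta array: [0, 0, 0, 0, 0, 0, -2]

Answer: [0, 0, 0, 0, 0, 0, -2]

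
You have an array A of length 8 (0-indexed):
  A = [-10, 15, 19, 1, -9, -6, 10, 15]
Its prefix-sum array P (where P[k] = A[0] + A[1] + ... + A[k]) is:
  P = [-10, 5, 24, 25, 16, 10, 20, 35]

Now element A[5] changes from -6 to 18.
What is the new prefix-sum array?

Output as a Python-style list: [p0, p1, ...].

Change: A[5] -6 -> 18, delta = 24
P[k] for k < 5: unchanged (A[5] not included)
P[k] for k >= 5: shift by delta = 24
  P[0] = -10 + 0 = -10
  P[1] = 5 + 0 = 5
  P[2] = 24 + 0 = 24
  P[3] = 25 + 0 = 25
  P[4] = 16 + 0 = 16
  P[5] = 10 + 24 = 34
  P[6] = 20 + 24 = 44
  P[7] = 35 + 24 = 59

Answer: [-10, 5, 24, 25, 16, 34, 44, 59]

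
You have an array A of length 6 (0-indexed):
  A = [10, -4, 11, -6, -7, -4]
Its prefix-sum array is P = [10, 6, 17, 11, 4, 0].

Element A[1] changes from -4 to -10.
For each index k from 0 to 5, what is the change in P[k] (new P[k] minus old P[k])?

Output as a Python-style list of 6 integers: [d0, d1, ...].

Answer: [0, -6, -6, -6, -6, -6]

Derivation:
Element change: A[1] -4 -> -10, delta = -6
For k < 1: P[k] unchanged, delta_P[k] = 0
For k >= 1: P[k] shifts by exactly -6
Delta array: [0, -6, -6, -6, -6, -6]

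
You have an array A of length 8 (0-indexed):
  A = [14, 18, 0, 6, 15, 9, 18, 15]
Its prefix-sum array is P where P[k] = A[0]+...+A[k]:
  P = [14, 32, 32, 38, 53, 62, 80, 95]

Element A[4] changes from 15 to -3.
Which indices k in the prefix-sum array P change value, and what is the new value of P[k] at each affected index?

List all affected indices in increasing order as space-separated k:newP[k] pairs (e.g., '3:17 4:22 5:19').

P[k] = A[0] + ... + A[k]
P[k] includes A[4] iff k >= 4
Affected indices: 4, 5, ..., 7; delta = -18
  P[4]: 53 + -18 = 35
  P[5]: 62 + -18 = 44
  P[6]: 80 + -18 = 62
  P[7]: 95 + -18 = 77

Answer: 4:35 5:44 6:62 7:77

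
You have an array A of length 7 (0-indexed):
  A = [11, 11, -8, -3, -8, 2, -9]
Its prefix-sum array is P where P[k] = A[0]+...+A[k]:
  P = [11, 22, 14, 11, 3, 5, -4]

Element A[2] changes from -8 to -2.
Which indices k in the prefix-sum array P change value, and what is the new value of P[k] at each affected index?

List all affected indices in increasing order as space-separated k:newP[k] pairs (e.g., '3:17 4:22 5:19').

P[k] = A[0] + ... + A[k]
P[k] includes A[2] iff k >= 2
Affected indices: 2, 3, ..., 6; delta = 6
  P[2]: 14 + 6 = 20
  P[3]: 11 + 6 = 17
  P[4]: 3 + 6 = 9
  P[5]: 5 + 6 = 11
  P[6]: -4 + 6 = 2

Answer: 2:20 3:17 4:9 5:11 6:2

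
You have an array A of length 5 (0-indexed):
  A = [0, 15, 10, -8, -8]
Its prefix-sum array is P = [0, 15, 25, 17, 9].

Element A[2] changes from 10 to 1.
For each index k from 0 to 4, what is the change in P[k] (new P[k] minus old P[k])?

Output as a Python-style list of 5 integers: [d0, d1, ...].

Element change: A[2] 10 -> 1, delta = -9
For k < 2: P[k] unchanged, delta_P[k] = 0
For k >= 2: P[k] shifts by exactly -9
Delta array: [0, 0, -9, -9, -9]

Answer: [0, 0, -9, -9, -9]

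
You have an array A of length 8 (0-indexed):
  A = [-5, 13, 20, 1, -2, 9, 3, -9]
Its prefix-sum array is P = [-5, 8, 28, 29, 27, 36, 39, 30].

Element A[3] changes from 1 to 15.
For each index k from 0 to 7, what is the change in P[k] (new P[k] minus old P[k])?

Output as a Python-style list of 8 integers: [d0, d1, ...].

Element change: A[3] 1 -> 15, delta = 14
For k < 3: P[k] unchanged, delta_P[k] = 0
For k >= 3: P[k] shifts by exactly 14
Delta array: [0, 0, 0, 14, 14, 14, 14, 14]

Answer: [0, 0, 0, 14, 14, 14, 14, 14]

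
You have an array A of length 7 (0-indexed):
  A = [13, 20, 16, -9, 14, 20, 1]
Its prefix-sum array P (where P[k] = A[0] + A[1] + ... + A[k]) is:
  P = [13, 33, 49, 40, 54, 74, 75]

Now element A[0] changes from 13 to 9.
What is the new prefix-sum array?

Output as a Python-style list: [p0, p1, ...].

Change: A[0] 13 -> 9, delta = -4
P[k] for k < 0: unchanged (A[0] not included)
P[k] for k >= 0: shift by delta = -4
  P[0] = 13 + -4 = 9
  P[1] = 33 + -4 = 29
  P[2] = 49 + -4 = 45
  P[3] = 40 + -4 = 36
  P[4] = 54 + -4 = 50
  P[5] = 74 + -4 = 70
  P[6] = 75 + -4 = 71

Answer: [9, 29, 45, 36, 50, 70, 71]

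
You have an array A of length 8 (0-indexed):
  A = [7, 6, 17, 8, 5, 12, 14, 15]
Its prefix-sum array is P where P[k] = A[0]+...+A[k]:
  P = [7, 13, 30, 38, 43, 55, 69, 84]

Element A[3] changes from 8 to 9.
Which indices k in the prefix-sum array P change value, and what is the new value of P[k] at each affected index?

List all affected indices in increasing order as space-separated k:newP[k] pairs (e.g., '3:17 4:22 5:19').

P[k] = A[0] + ... + A[k]
P[k] includes A[3] iff k >= 3
Affected indices: 3, 4, ..., 7; delta = 1
  P[3]: 38 + 1 = 39
  P[4]: 43 + 1 = 44
  P[5]: 55 + 1 = 56
  P[6]: 69 + 1 = 70
  P[7]: 84 + 1 = 85

Answer: 3:39 4:44 5:56 6:70 7:85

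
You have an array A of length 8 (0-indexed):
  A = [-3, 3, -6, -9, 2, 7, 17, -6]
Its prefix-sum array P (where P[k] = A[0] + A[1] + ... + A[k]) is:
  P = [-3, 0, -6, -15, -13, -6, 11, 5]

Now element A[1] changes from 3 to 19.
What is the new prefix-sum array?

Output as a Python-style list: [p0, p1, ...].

Change: A[1] 3 -> 19, delta = 16
P[k] for k < 1: unchanged (A[1] not included)
P[k] for k >= 1: shift by delta = 16
  P[0] = -3 + 0 = -3
  P[1] = 0 + 16 = 16
  P[2] = -6 + 16 = 10
  P[3] = -15 + 16 = 1
  P[4] = -13 + 16 = 3
  P[5] = -6 + 16 = 10
  P[6] = 11 + 16 = 27
  P[7] = 5 + 16 = 21

Answer: [-3, 16, 10, 1, 3, 10, 27, 21]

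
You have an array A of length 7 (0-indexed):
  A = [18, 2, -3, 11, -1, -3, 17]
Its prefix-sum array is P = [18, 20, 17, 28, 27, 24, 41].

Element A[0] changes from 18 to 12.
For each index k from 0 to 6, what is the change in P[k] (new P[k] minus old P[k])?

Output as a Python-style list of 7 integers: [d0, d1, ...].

Answer: [-6, -6, -6, -6, -6, -6, -6]

Derivation:
Element change: A[0] 18 -> 12, delta = -6
For k < 0: P[k] unchanged, delta_P[k] = 0
For k >= 0: P[k] shifts by exactly -6
Delta array: [-6, -6, -6, -6, -6, -6, -6]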